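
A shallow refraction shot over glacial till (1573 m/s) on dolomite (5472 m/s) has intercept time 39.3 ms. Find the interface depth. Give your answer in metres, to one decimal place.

θ_c = arcsin(1573/5472) = 16.71°; cos θ_c = 0.9578.
tᵢ = 2h cos θ_c/V₁ ⇒ h = tᵢ·V₁/(2 cos θ_c) = 0.0393·1573/(2·0.9578) = 32.27 m.

32.3 m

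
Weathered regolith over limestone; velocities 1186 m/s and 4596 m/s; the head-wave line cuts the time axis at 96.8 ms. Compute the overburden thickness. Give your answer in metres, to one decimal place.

h = tᵢ·V₁·V₂ / (2·√(V₂²−V₁²)).
√(V₂²−V₁²) = √(4596² − 1186²) = 4440.3 m/s.
h = 0.0968 s × 1186 × 4596 / (2 × 4440.3) = 59.41 m.

59.4 m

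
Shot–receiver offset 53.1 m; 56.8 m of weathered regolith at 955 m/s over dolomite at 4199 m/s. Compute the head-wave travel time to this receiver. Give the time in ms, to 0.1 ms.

θ_c = arcsin(V₁/V₂) = arcsin(955/4199) = 13.15°, cos θ_c = 0.9738.
Intercept time tᵢ = 2h cos θ_c / V₁ = 2·56.8·0.9738/955 = 0.11584 s.
t = x/V₂ + tᵢ = 53.1/4199 + 0.11584 = 0.12848 s.

128.5 ms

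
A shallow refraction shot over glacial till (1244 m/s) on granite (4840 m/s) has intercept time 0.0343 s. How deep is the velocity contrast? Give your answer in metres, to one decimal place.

22.1 m

h = tᵢ·V₁·V₂ / (2·√(V₂²−V₁²)).
√(V₂²−V₁²) = √(4840² − 1244²) = 4677.4 m/s.
h = 0.0343 s × 1244 × 4840 / (2 × 4677.4) = 22.08 m.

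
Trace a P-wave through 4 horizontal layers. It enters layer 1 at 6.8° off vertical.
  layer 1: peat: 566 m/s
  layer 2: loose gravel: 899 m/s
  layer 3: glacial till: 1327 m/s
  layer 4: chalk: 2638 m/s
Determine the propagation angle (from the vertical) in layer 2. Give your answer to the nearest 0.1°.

10.8°

Ray parameter p = sin 6.8° / 566 = 2.0919e-04 s/m.
sin θ_2 = p·V_2 = 2.0919e-04 × 899 = 0.1881.
θ_2 = arcsin 0.1881 = 10.84°.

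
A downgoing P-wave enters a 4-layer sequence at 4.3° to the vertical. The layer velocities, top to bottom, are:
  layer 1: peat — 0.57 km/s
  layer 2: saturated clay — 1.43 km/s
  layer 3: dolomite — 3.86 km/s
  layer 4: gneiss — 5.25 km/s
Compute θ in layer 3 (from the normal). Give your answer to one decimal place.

Ray parameter p = sin 4.3° / 0.57 = 1.3154e-01 s/km.
sin θ_3 = p·V_3 = 1.3154e-01 × 3.86 = 0.5078.
θ_3 = arcsin 0.5078 = 30.51°.

30.5°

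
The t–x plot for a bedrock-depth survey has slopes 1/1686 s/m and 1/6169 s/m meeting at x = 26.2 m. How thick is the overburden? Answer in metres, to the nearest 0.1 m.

h = (x_cross/2)·√((V₂−V₁)/(V₂+V₁)).
(V₂−V₁)/(V₂+V₁) = (6169−1686)/(6169+1686) = 0.5707; √ = 0.7555.
h = (26.2/2)·0.7555 = 9.90 m.

9.9 m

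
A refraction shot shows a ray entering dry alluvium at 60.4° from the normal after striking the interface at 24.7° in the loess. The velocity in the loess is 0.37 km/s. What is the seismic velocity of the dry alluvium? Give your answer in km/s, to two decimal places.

0.77 km/s

sin 24.7° = 0.4179; sin 60.4° = 0.8695.
V₂ = V₁·(sin θ₂/sin θ₁) = 0.37·(0.8695/0.4179) = 0.77 km/s.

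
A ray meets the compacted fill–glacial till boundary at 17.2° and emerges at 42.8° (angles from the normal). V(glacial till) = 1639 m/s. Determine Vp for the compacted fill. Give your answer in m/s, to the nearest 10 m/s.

Snell's law: sin 17.2°/V₁ = sin 42.8°/V₂.
V₁ = V₂·sin 17.2°/sin 42.8° = 1639 × 0.4352 = 713.33 m/s.

710 m/s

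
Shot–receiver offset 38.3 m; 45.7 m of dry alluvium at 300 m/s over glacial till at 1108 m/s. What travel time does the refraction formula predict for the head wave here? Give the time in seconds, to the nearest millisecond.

0.328 s

t = x/V₂ + 2h·√(V₂²−V₁²)/(V₁V₂).
√(V₂²−V₁²) = √(1108²−300²) = 1066.6 m/s; delay term = 2·45.7·1066.6/(300·1108) = 0.29329 s.
t = 38.3/1108 + 0.29329 = 0.32785 s.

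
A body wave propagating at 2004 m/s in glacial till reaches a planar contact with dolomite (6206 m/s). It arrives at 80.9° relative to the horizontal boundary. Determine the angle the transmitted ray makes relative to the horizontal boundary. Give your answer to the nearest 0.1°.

60.7°

Convert to the normal: θ₁ = 90° − 80.9° = 9.1°.
Snell's law: sin θ₂ = (V₂/V₁)·sin θ₁ = (6206/2004)·sin 9.1° = 0.4898.
θ₂ = sin⁻¹(0.4898) = 29.33° (from vertical).
From the interface: 90° − 29.33° = 60.67°.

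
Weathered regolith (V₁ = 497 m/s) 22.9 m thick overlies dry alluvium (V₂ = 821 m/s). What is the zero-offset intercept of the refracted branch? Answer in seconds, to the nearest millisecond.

θ_c = arcsin(V₁/V₂) = arcsin(497/821) = 37.25°; cos θ_c = 0.7960.
tᵢ = 2h·cos θ_c / V₁ = 2·22.9·0.7960 / 497 = 0.07335 s.

0.073 s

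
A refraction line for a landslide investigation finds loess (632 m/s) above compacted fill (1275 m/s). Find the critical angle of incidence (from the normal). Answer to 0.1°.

At critical incidence the refracted ray runs along the interface (θ₂ = 90°), so sin θ_c = V₁/V₂.
θ_c = arcsin(632/1275) = arcsin 0.4957 = 29.72°.

29.7°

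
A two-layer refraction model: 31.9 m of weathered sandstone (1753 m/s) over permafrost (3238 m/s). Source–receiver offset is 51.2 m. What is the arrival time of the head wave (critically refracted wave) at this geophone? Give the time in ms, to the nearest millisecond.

θ_c = arcsin(V₁/V₂) = arcsin(1753/3238) = 32.78°, cos θ_c = 0.8408.
Intercept time tᵢ = 2h cos θ_c / V₁ = 2·31.9·0.8408/1753 = 0.03060 s.
t = x/V₂ + tᵢ = 51.2/3238 + 0.03060 = 0.04641 s.

46 ms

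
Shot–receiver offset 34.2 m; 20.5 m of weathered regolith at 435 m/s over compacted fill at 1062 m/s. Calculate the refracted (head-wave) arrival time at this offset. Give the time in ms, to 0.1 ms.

118.2 ms

t = x/V₂ + 2h·√(V₂²−V₁²)/(V₁V₂).
√(V₂²−V₁²) = √(1062²−435²) = 968.8 m/s; delay term = 2·20.5·968.8/(435·1062) = 0.08598 s.
t = 34.2/1062 + 0.08598 = 0.11819 s.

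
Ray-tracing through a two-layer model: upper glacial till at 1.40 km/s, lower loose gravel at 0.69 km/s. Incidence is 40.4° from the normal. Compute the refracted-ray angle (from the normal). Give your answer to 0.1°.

Snell's law: sin θ₂ = (V₂/V₁)·sin θ₁ = (0.69/1.40)·sin 40.4° = 0.3194.
θ₂ = sin⁻¹(0.3194) = 18.63° (from vertical).

18.6°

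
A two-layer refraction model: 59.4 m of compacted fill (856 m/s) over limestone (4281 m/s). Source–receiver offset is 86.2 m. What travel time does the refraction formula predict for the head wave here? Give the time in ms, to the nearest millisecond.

θ_c = arcsin(V₁/V₂) = arcsin(856/4281) = 11.53°, cos θ_c = 0.9798.
Intercept time tᵢ = 2h cos θ_c / V₁ = 2·59.4·0.9798/856 = 0.13598 s.
t = x/V₂ + tᵢ = 86.2/4281 + 0.13598 = 0.15612 s.

156 ms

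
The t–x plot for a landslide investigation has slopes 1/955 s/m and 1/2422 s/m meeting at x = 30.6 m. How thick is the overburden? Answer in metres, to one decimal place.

10.1 m

x_cross = 2h·√((V₂+V₁)/(V₂−V₁)) → h = x_cross / (2·√((V₂+V₁)/(V₂−V₁))).
√((V₂+V₁)/(V₂−V₁)) = √((2422+955)/(2422−955)) = 1.5172.
h = 30.6 / (2·1.5172) = 10.08 m.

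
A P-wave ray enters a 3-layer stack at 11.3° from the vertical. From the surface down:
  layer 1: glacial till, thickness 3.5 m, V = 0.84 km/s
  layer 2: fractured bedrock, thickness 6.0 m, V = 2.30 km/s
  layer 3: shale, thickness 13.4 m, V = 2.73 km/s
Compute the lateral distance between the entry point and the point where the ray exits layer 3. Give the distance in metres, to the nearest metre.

16 m

Ray parameter p = sin 11.3° / 0.84 km/s = 2.3327e-01 s/km.
Layer 1: θ = 11.30°; offset = 3.5·tan 11.30° = 0.699 m.
Layer 2: sin θ = p·2.30 = 0.5365 → θ = 32.45°; offset = 6.0·tan 32.45° = 3.815 m.
Layer 3: sin θ = p·2.73 = 0.6368 → θ = 39.56°; offset = 13.4·tan 39.56° = 11.068 m.
Total horizontal offset = 15.582 m.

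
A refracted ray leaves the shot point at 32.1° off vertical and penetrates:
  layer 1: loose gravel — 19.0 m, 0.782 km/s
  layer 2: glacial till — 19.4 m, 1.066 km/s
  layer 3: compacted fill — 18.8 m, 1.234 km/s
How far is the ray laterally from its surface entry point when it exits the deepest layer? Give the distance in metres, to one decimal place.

p = sin θ₁/V₁ = sin 32.1°/0.782 = 6.7954e-01 s/km is conserved through the stack.
Layer 1: θ = 32.10°; offset = 19.0·tan 32.10° = 11.919 m.
Layer 2: sin θ = p·1.066 = 0.7244 → θ = 46.42°; offset = 19.4·tan 46.42° = 20.385 m.
Layer 3: sin θ = p·1.234 = 0.8385 → θ = 56.99°; offset = 18.8·tan 56.99° = 28.935 m.
Summing the layer offsets gives 61.239 m.

61.2 m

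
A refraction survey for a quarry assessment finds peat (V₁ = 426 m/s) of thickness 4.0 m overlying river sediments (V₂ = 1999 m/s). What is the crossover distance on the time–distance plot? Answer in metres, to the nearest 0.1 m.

9.9 m

θ_c = arcsin(426/1999) = 12.30°, so cos θ_c = 0.9770 and tᵢ = 2h cos θ_c/V₁ = 0.0183 s.
At crossover x/V₁ = x/V₂ + tᵢ ⇒ x = tᵢ/(1/V₁ − 1/V₂) = 0.01835/(2.3474e-03 − 5.0025e-04) = 9.93 m.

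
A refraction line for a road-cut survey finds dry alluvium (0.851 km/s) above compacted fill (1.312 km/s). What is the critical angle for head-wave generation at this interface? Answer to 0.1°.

At critical incidence the refracted ray runs along the interface (θ₂ = 90°), so sin θ_c = V₁/V₂.
θ_c = arcsin(0.851/1.312) = arcsin 0.6486 = 40.44°.

40.4°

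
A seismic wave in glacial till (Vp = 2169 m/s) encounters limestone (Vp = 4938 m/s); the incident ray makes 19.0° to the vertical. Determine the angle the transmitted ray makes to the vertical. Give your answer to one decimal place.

Snell's law: sin θ₂ = (V₂/V₁)·sin θ₁ = (4938/2169)·sin 19.0° = 0.7412.
θ₂ = arcsin 0.7412 = 47.83° from the normal.

47.8°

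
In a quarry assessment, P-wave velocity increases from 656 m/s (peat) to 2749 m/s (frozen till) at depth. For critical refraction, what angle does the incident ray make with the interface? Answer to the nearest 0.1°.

76.2°

Critical incidence: sin θ_c = V₁/V₂ = 656/2749 = 0.2386.
θ_c = arcsin 0.2386 = 13.81°.
Measured from the interface: 90° − 13.81° = 76.19°.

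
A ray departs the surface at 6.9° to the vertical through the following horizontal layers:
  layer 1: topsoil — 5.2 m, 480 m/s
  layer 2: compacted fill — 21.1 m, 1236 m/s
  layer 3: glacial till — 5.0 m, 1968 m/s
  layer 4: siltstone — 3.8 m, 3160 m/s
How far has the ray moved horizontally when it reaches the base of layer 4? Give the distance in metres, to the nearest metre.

15 m

Apply Snell's law at each interface; in layer i the horizontal offset is hᵢ·tan θᵢ.
Layer 1: θ = 6.90°; offset = 5.2·tan 6.90° = 0.629 m.
Layer 2: sin θ = 1236·sin 6.9°/480 = 0.3094, θ = 18.02°; offset = 21.1·tan 18.02° = 6.864 m.
Layer 3: sin θ = 1968·sin 6.9°/480 = 0.4926, θ = 29.51°; offset = 5.0·tan 29.51° = 2.830 m.
Layer 4: sin θ = 3160·sin 6.9°/480 = 0.7909, θ = 52.27°; offset = 3.8·tan 52.27° = 4.911 m.
Σ offsets = 15.234 m.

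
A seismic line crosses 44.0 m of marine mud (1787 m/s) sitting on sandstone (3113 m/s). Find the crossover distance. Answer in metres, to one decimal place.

169.2 m

θ_c = arcsin(1787/3113) = 35.03°, so cos θ_c = 0.8188 and tᵢ = 2h cos θ_c/V₁ = 0.0403 s.
At crossover x/V₁ = x/V₂ + tᵢ ⇒ x = tᵢ/(1/V₁ − 1/V₂) = 0.04032/(5.5960e-04 − 3.2123e-04) = 169.16 m.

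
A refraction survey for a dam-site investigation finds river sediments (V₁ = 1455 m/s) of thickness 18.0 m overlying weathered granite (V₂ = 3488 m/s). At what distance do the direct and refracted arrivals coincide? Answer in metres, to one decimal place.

56.1 m

x_cross = 2h·√((V₂+V₁)/(V₂−V₁)).
(V₂+V₁)/(V₂−V₁) = (3488+1455)/(3488−1455) = 2.4314; √ = 1.5593.
x_cross = 2·18.0·1.5593 = 56.13 m.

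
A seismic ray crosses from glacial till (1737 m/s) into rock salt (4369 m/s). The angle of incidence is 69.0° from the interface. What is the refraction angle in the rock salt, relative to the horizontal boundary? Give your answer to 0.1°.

Angle from the normal: 90° − 69.0° = 21.0°.
Snell's law: sin θ₂ = (V₂/V₁)·sin θ₁ = (4369/1737)·sin 21.0° = 0.9014.
θ₂ = sin⁻¹(0.9014) = 64.34° (from vertical).
From the interface: 90° − 64.34° = 25.66°.

25.7°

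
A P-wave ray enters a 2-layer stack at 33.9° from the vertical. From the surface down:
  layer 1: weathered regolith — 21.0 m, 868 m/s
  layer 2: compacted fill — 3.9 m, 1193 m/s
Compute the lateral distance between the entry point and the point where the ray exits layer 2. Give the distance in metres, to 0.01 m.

Ray parameter p = sin 33.9° / 868 m/s = 6.4256e-04 s/m.
Layer 1: θ = 33.90°; offset = 21.0·tan 33.90° = 14.1114 m.
Layer 2: sin θ = p·1193 = 0.7666 → θ = 50.05°; offset = 3.9·tan 50.05° = 4.6557 m.
Total horizontal offset = 18.7671 m.

18.77 m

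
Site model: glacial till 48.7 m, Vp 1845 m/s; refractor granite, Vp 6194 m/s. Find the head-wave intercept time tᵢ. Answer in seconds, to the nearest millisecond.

θ_c = arcsin(V₁/V₂) = arcsin(1845/6194) = 17.33°; cos θ_c = 0.9546.
tᵢ = 2h·cos θ_c / V₁ = 2·48.7·0.9546 / 1845 = 0.05039 s.

0.050 s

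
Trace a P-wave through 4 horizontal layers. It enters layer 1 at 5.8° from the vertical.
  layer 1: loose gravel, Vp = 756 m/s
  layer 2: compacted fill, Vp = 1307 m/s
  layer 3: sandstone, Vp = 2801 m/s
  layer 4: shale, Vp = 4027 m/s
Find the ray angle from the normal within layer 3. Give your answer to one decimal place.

22.0°

Snell's law across each interface conserves sin θ / V, so sin θ_3 = V_3·sin θ₁/V₁.
sin θ_3 = 2801 × sin 5.8° / 756 = 0.3744.
θ_3 = 21.99° from the vertical.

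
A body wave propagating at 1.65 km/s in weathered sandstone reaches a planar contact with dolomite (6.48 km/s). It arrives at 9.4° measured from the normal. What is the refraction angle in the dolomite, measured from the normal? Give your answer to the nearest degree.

40°

Snell's law: sin θ₂ = (V₂/V₁)·sin θ₁ = (6.48/1.65)·sin 9.4° = 0.6414.
θ₂ = arcsin 0.6414 = 39.90° from the normal.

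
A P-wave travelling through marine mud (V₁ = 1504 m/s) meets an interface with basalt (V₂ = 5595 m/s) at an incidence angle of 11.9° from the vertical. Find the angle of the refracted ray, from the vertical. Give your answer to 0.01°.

Snell's law: sin θ₂ = (V₂/V₁)·sin θ₁ = (5595/1504)·sin 11.9° = 0.7671.
θ₂ = arcsin 0.7671 = 50.09° from the normal.

50.09°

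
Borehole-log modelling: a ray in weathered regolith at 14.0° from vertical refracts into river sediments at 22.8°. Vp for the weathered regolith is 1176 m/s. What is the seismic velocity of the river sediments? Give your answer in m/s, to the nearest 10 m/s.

1880 m/s

sin 14.0° = 0.2419; sin 22.8° = 0.3875.
V₂ = V₁·(sin θ₂/sin θ₁) = 1176·(0.3875/0.2419) = 1883.74 m/s.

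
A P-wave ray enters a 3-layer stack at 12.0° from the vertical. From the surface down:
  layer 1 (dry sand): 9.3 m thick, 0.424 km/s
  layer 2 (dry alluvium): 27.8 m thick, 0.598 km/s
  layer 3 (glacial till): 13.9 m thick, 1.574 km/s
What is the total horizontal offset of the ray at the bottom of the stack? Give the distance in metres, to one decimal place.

Apply Snell's law at each interface; in layer i the horizontal offset is hᵢ·tan θᵢ.
Layer 1: θ = 12.00°; offset = 9.3·tan 12.00° = 1.977 m.
Layer 2: sin θ = 0.598·sin 12.0°/0.424 = 0.2932, θ = 17.05°; offset = 27.8·tan 17.05° = 8.527 m.
Layer 3: sin θ = 1.574·sin 12.0°/0.424 = 0.7718, θ = 50.52°; offset = 13.9·tan 50.52° = 16.873 m.
Σ offsets = 27.376 m.

27.4 m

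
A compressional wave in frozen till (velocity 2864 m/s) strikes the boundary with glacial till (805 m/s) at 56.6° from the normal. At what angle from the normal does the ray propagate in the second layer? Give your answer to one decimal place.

sin θ₁/V₁ = sin θ₂/V₂ ⇒ sin θ₂ = 805·sin 56.6°/2864 = 805·0.8348/2864 = 0.2347.
θ₂ = arcsin 0.2347 = 13.57° from the normal.

13.6°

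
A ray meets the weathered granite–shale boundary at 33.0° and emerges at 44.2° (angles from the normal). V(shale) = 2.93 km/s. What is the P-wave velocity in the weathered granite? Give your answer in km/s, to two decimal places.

2.29 km/s

Snell's law: sin 33.0°/V₁ = sin 44.2°/V₂.
V₁ = V₂·sin 33.0°/sin 44.2° = 2.93 × 0.7812 = 2.29 km/s.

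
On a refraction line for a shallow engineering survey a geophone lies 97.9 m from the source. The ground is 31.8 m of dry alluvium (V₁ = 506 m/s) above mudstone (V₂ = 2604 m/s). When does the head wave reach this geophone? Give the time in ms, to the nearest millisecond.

θ_c = arcsin(V₁/V₂) = arcsin(506/2604) = 11.20°, cos θ_c = 0.9809.
Intercept time tᵢ = 2h cos θ_c / V₁ = 2·31.8·0.9809/506 = 0.12330 s.
t = x/V₂ + tᵢ = 97.9/2604 + 0.12330 = 0.16089 s.

161 ms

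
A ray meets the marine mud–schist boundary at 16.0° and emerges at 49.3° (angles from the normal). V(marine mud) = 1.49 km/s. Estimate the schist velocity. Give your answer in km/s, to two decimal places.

4.10 km/s

sin 16.0° = 0.2756; sin 49.3° = 0.7581.
V₂ = V₁·(sin θ₂/sin θ₁) = 1.49·(0.7581/0.2756) = 4.10 km/s.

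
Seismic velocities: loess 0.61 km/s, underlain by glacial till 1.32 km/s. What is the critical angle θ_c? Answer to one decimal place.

At critical incidence the refracted ray runs along the interface (θ₂ = 90°), so sin θ_c = V₁/V₂.
θ_c = arcsin(0.61/1.32) = arcsin 0.4621 = 27.52°.

27.5°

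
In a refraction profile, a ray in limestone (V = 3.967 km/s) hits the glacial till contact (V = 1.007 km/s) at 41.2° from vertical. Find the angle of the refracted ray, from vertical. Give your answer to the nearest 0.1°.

sin θ₁/V₁ = sin θ₂/V₂ ⇒ sin θ₂ = 1.007·sin 41.2°/3.967 = 1.007·0.6587/3.967 = 0.1672.
θ₂ = arcsin 0.1672 = 9.63° from the normal.

9.6°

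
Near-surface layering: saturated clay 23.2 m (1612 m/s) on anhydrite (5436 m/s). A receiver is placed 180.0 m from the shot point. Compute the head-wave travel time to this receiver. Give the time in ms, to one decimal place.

θ_c = arcsin(V₁/V₂) = arcsin(1612/5436) = 17.25°, cos θ_c = 0.9550.
Intercept time tᵢ = 2h cos θ_c / V₁ = 2·23.2·0.9550/1612 = 0.02749 s.
t = x/V₂ + tᵢ = 180.0/5436 + 0.02749 = 0.06060 s.

60.6 ms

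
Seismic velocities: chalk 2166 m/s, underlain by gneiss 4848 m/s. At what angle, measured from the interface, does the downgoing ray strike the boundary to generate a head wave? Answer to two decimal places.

At critical incidence the refracted ray runs along the interface (θ₂ = 90°), so sin θ_c = V₁/V₂.
θ_c = arcsin(2166/4848) = arcsin 0.4468 = 26.54°.
Measured from the interface: 90° − 26.54° = 63.46°.

63.46°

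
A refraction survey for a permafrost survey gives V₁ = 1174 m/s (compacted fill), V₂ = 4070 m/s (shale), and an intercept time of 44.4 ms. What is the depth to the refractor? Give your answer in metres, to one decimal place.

h = tᵢ·V₁·V₂ / (2·√(V₂²−V₁²)).
√(V₂²−V₁²) = √(4070² − 1174²) = 3897.0 m/s.
h = 0.0444 s × 1174 × 4070 / (2 × 3897.0) = 27.22 m.

27.2 m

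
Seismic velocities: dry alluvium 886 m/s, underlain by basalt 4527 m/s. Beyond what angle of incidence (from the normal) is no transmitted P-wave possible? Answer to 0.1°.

Critical incidence: sin θ_c = V₁/V₂ = 886/4527 = 0.1957.
θ_c = arcsin 0.1957 = 11.29°.

11.3°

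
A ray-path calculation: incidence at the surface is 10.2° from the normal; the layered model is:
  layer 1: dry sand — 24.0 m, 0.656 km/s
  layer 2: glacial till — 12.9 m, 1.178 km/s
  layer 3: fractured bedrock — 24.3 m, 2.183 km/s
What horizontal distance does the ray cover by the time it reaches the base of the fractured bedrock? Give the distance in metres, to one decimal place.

Apply Snell's law at each interface; in layer i the horizontal offset is hᵢ·tan θᵢ.
Layer 1: θ = 10.20°; offset = 24.0·tan 10.20° = 4.318 m.
Layer 2: sin θ = 1.178·sin 10.2°/0.656 = 0.3180, θ = 18.54°; offset = 12.9·tan 18.54° = 4.327 m.
Layer 3: sin θ = 2.183·sin 10.2°/0.656 = 0.5893, θ = 36.11°; offset = 24.3·tan 36.11° = 17.724 m.
Summing the layer offsets gives 26.369 m.

26.4 m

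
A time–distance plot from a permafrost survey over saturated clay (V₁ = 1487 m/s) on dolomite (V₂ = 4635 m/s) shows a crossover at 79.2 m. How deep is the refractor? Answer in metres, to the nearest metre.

h = (x_cross/2)·√((V₂−V₁)/(V₂+V₁)).
(V₂−V₁)/(V₂+V₁) = (4635−1487)/(4635+1487) = 0.5142; √ = 0.7171.
h = (79.2/2)·0.7171 = 28.40 m.

28 m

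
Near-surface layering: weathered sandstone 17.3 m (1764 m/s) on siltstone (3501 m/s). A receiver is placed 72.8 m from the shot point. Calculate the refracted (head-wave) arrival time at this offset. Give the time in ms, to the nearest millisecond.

θ_c = arcsin(V₁/V₂) = arcsin(1764/3501) = 30.26°, cos θ_c = 0.8638.
Intercept time tᵢ = 2h cos θ_c / V₁ = 2·17.3·0.8638/1764 = 0.01694 s.
t = x/V₂ + tᵢ = 72.8/3501 + 0.01694 = 0.03774 s.

38 ms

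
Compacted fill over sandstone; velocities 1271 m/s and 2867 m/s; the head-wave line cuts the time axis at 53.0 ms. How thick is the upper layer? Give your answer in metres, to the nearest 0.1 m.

37.6 m

θ_c = arcsin(1271/2867) = 26.32°; cos θ_c = 0.8964.
tᵢ = 2h cos θ_c/V₁ ⇒ h = tᵢ·V₁/(2 cos θ_c) = 0.053·1271/(2·0.8964) = 37.58 m.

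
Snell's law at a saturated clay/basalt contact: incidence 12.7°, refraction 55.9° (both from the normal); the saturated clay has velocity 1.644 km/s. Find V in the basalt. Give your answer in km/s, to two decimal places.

sin 12.7° = 0.2198; sin 55.9° = 0.8281.
V₂ = V₁·(sin θ₂/sin θ₁) = 1.644·(0.8281/0.2198) = 6.19 km/s.

6.19 km/s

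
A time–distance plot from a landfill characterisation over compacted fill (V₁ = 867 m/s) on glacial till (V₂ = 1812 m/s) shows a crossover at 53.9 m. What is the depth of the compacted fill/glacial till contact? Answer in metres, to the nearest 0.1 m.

16.0 m

h = (x_cross/2)·√((V₂−V₁)/(V₂+V₁)).
(V₂−V₁)/(V₂+V₁) = (1812−867)/(1812+867) = 0.3527; √ = 0.5939.
h = (53.9/2)·0.5939 = 16.01 m.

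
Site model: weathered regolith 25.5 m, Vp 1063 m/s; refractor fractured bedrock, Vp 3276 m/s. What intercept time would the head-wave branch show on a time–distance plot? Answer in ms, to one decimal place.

45.4 ms

θ_c = arcsin(V₁/V₂) = arcsin(1063/3276) = 18.93°; cos θ_c = 0.9459.
tᵢ = 2h·cos θ_c / V₁ = 2·25.5·0.9459 / 1063 = 0.04538 s.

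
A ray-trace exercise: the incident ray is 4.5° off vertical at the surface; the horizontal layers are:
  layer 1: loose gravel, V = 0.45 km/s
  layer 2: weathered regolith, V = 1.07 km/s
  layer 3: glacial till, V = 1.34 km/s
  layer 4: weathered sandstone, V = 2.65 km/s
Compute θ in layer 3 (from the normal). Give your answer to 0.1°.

Ray parameter p = sin 4.5° / 0.45 = 1.7435e-01 s/km.
sin θ_3 = p·V_3 = 1.7435e-01 × 1.34 = 0.2336.
θ_3 = 13.51° from the vertical.

13.5°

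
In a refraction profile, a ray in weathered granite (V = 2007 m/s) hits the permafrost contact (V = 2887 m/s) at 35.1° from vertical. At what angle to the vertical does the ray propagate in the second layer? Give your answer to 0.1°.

Snell's law: sin θ₂ = (V₂/V₁)·sin θ₁ = (2887/2007)·sin 35.1° = 0.8271.
θ₂ = sin⁻¹(0.8271) = 55.80° (from vertical).

55.8°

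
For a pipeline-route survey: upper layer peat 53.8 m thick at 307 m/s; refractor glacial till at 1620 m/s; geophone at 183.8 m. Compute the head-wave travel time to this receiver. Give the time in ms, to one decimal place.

θ_c = arcsin(V₁/V₂) = arcsin(307/1620) = 10.92°, cos θ_c = 0.9819.
Intercept time tᵢ = 2h cos θ_c / V₁ = 2·53.8·0.9819/307 = 0.34414 s.
t = x/V₂ + tᵢ = 183.8/1620 + 0.34414 = 0.45759 s.

457.6 ms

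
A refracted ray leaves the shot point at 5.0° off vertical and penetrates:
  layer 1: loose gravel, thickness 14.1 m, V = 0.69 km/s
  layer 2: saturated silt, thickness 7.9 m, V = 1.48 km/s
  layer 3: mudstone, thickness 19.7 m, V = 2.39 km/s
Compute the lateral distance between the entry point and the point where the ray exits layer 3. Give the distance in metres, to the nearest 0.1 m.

p = sin θ₁/V₁ = sin 5.0°/0.69 = 1.2631e-01 s/km is conserved through the stack.
Layer 1: θ = 5.00°; offset = 14.1·tan 5.00° = 1.234 m.
Layer 2: sin θ = p·1.48 = 0.1869 → θ = 10.77°; offset = 7.9·tan 10.77° = 1.503 m.
Layer 3: sin θ = p·2.39 = 0.3019 → θ = 17.57°; offset = 19.7·tan 17.57° = 6.238 m.
Σ offsets = 8.975 m.

9.0 m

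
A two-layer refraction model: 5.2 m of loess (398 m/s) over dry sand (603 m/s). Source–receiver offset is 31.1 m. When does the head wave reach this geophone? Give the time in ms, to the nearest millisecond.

71 ms

θ_c = arcsin(V₁/V₂) = arcsin(398/603) = 41.30°, cos θ_c = 0.7512.
Intercept time tᵢ = 2h cos θ_c / V₁ = 2·5.2·0.7512/398 = 0.01963 s.
t = x/V₂ + tᵢ = 31.1/603 + 0.01963 = 0.07121 s.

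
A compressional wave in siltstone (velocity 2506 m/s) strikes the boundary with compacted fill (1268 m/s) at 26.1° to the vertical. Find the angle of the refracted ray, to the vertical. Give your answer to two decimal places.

sin θ₁/V₁ = sin θ₂/V₂ ⇒ sin θ₂ = 1268·sin 26.1°/2506 = 1268·0.4399/2506 = 0.2226.
θ₂ = sin⁻¹(0.2226) = 12.86° (from vertical).

12.86°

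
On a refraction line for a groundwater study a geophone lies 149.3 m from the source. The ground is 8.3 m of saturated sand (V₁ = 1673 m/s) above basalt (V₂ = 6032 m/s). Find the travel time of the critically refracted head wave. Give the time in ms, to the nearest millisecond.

t = x/V₂ + 2h·√(V₂²−V₁²)/(V₁V₂).
√(V₂²−V₁²) = √(6032²−1673²) = 5795.4 m/s; delay term = 2·8.3·5795.4/(1673·6032) = 0.00953 s.
t = 149.3/6032 + 0.00953 = 0.03428 s.

34 ms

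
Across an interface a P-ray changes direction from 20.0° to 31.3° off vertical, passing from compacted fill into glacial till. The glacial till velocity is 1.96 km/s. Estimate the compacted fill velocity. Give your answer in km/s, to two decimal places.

1.29 km/s

sin 20.0° = 0.3420; sin 31.3° = 0.5195.
V₁ = V₂·(sin θ₁/sin θ₂) = 1.96·(0.3420/0.5195) = 1.29 km/s.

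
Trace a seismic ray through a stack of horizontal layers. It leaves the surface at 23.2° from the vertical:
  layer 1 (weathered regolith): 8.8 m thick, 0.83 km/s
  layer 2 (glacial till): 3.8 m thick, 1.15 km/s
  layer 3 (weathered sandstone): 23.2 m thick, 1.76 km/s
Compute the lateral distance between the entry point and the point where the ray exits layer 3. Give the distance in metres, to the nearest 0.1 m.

41.5 m

Apply Snell's law at each interface; in layer i the horizontal offset is hᵢ·tan θᵢ.
Layer 1: θ = 23.20°; offset = 8.8·tan 23.20° = 3.772 m.
Layer 2: sin θ = 1.15·sin 23.2°/0.83 = 0.5458, θ = 33.08°; offset = 3.8·tan 33.08° = 2.475 m.
Layer 3: sin θ = 1.76·sin 23.2°/0.83 = 0.8353, θ = 56.65°; offset = 23.2·tan 56.65° = 35.254 m.
Total horizontal offset = 41.501 m.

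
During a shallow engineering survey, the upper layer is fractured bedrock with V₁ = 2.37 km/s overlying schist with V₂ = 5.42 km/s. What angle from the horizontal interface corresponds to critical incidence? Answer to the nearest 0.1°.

64.1°

Critical incidence: sin θ_c = V₁/V₂ = 2.37/5.42 = 0.4373.
θ_c = arcsin 0.4373 = 25.93°.
Measured from the interface: 90° − 25.93° = 64.07°.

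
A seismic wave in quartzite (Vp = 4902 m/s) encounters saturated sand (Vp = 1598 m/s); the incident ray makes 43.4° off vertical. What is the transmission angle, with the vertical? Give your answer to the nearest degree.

13°

sin θ₁/V₁ = sin θ₂/V₂ ⇒ sin θ₂ = 1598·sin 43.4°/4902 = 1598·0.6871/4902 = 0.2240.
θ₂ = arcsin 0.2240 = 12.94° from the normal.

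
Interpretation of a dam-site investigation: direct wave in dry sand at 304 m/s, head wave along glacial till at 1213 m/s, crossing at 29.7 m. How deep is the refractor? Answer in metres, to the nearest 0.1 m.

11.5 m

h = (x_cross/2)·√((V₂−V₁)/(V₂+V₁)).
(V₂−V₁)/(V₂+V₁) = (1213−304)/(1213+304) = 0.5992; √ = 0.7741.
h = (29.7/2)·0.7741 = 11.50 m.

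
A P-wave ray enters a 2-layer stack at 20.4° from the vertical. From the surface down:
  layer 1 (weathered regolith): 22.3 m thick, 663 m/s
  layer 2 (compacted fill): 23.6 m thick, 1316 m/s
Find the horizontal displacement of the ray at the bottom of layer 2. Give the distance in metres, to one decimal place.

Apply Snell's law at each interface; in layer i the horizontal offset is hᵢ·tan θᵢ.
Layer 1: θ = 20.40°; offset = 22.3·tan 20.40° = 8.293 m.
Layer 2: sin θ = 1316·sin 20.4°/663 = 0.6919, θ = 43.78°; offset = 23.6·tan 43.78° = 22.615 m.
Summing the layer offsets gives 30.909 m.

30.9 m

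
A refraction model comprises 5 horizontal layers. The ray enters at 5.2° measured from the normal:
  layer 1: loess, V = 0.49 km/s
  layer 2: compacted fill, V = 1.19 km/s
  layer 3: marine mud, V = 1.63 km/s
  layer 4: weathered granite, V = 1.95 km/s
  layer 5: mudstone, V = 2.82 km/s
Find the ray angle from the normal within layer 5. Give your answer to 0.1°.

31.4°

Snell's law across each interface conserves sin θ / V, so sin θ_5 = V_5·sin θ₁/V₁.
sin θ_5 = 2.82 × sin 5.2° / 0.49 = 0.5216.
θ_5 = arcsin 0.5216 = 31.44°.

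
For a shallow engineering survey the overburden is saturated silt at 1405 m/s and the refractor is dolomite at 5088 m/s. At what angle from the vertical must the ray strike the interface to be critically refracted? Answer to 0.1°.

16.0°

At critical incidence the refracted ray runs along the interface (θ₂ = 90°), so sin θ_c = V₁/V₂.
θ_c = arcsin(1405/5088) = arcsin 0.2761 = 16.03°.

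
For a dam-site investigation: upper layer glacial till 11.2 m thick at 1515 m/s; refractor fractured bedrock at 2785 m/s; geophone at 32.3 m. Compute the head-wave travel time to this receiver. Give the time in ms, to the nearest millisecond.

24 ms

θ_c = arcsin(V₁/V₂) = arcsin(1515/2785) = 32.96°, cos θ_c = 0.8391.
Intercept time tᵢ = 2h cos θ_c / V₁ = 2·11.2·0.8391/1515 = 0.01241 s.
t = x/V₂ + tᵢ = 32.3/2785 + 0.01241 = 0.02400 s.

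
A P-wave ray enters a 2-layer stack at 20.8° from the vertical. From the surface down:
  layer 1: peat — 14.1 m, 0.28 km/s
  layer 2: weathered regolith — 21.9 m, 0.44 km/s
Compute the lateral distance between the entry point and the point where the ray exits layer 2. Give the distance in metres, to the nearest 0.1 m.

20.1 m

Ray parameter p = sin 20.8° / 0.28 km/s = 1.2682e+00 s/km.
Layer 1: θ = 20.80°; offset = 14.1·tan 20.80° = 5.356 m.
Layer 2: sin θ = p·0.44 = 0.5580 → θ = 33.92°; offset = 21.9·tan 33.92° = 14.727 m.
Total horizontal offset = 20.083 m.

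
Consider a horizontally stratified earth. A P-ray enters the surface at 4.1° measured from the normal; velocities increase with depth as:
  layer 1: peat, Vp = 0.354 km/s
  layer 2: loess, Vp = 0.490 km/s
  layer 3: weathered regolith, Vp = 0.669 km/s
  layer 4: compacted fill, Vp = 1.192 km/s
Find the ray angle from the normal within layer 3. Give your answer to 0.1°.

7.8°

Ray parameter p = sin 4.1° / 0.354 = 2.0197e-01 s/km.
sin θ_3 = p·V_3 = 2.0197e-01 × 0.669 = 0.1351.
θ_3 = arcsin 0.1351 = 7.77°.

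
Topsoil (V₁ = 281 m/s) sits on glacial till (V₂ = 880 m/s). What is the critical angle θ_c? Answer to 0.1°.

Critical incidence: sin θ_c = V₁/V₂ = 281/880 = 0.3193.
θ_c = arcsin 0.3193 = 18.62°.

18.6°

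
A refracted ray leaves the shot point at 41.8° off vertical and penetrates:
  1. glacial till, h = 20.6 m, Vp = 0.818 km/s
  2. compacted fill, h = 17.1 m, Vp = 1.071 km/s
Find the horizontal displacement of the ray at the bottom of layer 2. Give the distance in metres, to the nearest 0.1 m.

Ray parameter p = sin 41.8° / 0.818 km/s = 8.1483e-01 s/km.
Layer 1: θ = 41.80°; offset = 20.6·tan 41.80° = 18.419 m.
Layer 2: sin θ = p·1.071 = 0.8727 → θ = 60.77°; offset = 17.1·tan 60.77° = 30.562 m.
Summing the layer offsets gives 48.980 m.

49.0 m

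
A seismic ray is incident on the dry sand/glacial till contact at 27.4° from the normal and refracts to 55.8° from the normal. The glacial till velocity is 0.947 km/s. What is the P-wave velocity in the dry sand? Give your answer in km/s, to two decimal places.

0.53 km/s

Snell's law: sin 27.4°/V₁ = sin 55.8°/V₂.
V₁ = V₂·sin 27.4°/sin 55.8° = 0.947 × 0.5564 = 0.53 km/s.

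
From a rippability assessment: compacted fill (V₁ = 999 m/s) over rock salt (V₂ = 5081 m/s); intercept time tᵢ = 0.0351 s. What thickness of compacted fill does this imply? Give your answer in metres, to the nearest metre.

18 m

θ_c = arcsin(999/5081) = 11.34°; cos θ_c = 0.9805.
tᵢ = 2h cos θ_c/V₁ ⇒ h = tᵢ·V₁/(2 cos θ_c) = 0.0351·999/(2·0.9805) = 17.88 m.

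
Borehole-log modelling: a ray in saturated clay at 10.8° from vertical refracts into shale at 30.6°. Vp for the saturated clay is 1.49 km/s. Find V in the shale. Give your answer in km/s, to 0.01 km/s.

4.05 km/s

sin 10.8° = 0.1874; sin 30.6° = 0.5090.
V₂ = V₁·(sin θ₂/sin θ₁) = 1.49·(0.5090/0.1874) = 4.05 km/s.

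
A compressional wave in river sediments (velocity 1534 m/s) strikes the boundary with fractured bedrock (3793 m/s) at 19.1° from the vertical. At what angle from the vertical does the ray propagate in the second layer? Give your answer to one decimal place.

54.0°

sin θ₁/V₁ = sin θ₂/V₂ ⇒ sin θ₂ = 3793·sin 19.1°/1534 = 3793·0.3272/1534 = 0.8091.
θ₂ = arcsin 0.8091 = 54.01° from the normal.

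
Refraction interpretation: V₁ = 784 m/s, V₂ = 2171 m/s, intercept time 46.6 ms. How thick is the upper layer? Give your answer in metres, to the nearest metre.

θ_c = arcsin(784/2171) = 21.17°; cos θ_c = 0.9325.
tᵢ = 2h cos θ_c/V₁ ⇒ h = tᵢ·V₁/(2 cos θ_c) = 0.0466·784/(2·0.9325) = 19.59 m.

20 m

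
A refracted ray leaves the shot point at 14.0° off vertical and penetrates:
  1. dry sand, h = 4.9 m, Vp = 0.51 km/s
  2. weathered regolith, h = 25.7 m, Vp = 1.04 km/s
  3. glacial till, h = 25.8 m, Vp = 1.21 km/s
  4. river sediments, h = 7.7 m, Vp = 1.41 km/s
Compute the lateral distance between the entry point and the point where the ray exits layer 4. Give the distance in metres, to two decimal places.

40.81 m

Apply Snell's law at each interface; in layer i the horizontal offset is hᵢ·tan θᵢ.
Layer 1: θ = 14.00°; offset = 4.9·tan 14.00° = 1.2217 m.
Layer 2: sin θ = 1.04·sin 14.0°/0.51 = 0.4933, θ = 29.56°; offset = 25.7·tan 29.56° = 14.5758 m.
Layer 3: sin θ = 1.21·sin 14.0°/0.51 = 0.5740, θ = 35.03°; offset = 25.8·tan 35.03° = 18.0839 m.
Layer 4: sin θ = 1.41·sin 14.0°/0.51 = 0.6688, θ = 41.98°; offset = 7.7·tan 41.98° = 6.9277 m.
Σ offsets = 40.8091 m.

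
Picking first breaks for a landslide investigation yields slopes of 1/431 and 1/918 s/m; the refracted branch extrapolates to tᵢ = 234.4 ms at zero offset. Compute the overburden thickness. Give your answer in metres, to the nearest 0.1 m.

57.2 m

h = tᵢ·V₁·V₂ / (2·√(V₂²−V₁²)).
√(V₂²−V₁²) = √(918² − 431²) = 810.5 m/s.
h = 0.2344 s × 431 × 918 / (2 × 810.5) = 57.21 m.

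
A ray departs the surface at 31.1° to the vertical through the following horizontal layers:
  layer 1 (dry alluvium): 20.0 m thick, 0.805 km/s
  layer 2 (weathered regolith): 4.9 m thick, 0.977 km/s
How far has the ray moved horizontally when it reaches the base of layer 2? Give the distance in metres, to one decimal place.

Apply Snell's law at each interface; in layer i the horizontal offset is hᵢ·tan θᵢ.
Layer 1: θ = 31.10°; offset = 20.0·tan 31.10° = 12.065 m.
Layer 2: sin θ = 0.977·sin 31.1°/0.805 = 0.6269, θ = 38.82°; offset = 4.9·tan 38.82° = 3.943 m.
Σ offsets = 16.008 m.

16.0 m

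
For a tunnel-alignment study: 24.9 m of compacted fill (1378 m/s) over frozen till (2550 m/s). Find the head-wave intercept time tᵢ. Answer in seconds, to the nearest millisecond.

0.030 s

θ_c = arcsin(V₁/V₂) = arcsin(1378/2550) = 32.71°; cos θ_c = 0.8414.
tᵢ = 2h·cos θ_c / V₁ = 2·24.9·0.8414 / 1378 = 0.03041 s.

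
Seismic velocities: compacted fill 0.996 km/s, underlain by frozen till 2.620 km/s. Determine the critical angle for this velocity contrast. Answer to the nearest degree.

22°

Critical incidence: sin θ_c = V₁/V₂ = 0.996/2.620 = 0.3802.
θ_c = arcsin 0.3802 = 22.34°.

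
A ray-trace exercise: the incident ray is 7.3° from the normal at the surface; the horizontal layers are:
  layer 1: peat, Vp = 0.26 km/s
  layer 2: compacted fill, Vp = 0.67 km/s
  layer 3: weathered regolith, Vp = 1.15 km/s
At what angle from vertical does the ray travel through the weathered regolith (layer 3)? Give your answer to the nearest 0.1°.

34.2°

Snell's law across each interface conserves sin θ / V, so sin θ_3 = V_3·sin θ₁/V₁.
sin θ_3 = 1.15 × sin 7.3° / 0.26 = 0.5620.
θ_3 = arcsin 0.5620 = 34.20°.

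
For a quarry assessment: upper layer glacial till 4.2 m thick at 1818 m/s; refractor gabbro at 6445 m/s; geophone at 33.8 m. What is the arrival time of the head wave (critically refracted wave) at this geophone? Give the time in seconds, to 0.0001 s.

0.0097 s

t = x/V₂ + 2h·√(V₂²−V₁²)/(V₁V₂).
√(V₂²−V₁²) = √(6445²−1818²) = 6183.3 m/s; delay term = 2·4.2·6183.3/(1818·6445) = 0.00443 s.
t = 33.8/6445 + 0.00443 = 0.00968 s.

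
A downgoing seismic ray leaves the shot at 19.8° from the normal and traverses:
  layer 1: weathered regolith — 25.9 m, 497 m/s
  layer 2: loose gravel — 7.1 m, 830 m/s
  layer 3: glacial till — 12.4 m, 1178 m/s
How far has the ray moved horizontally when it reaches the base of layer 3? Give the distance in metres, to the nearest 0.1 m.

p = sin θ₁/V₁ = sin 19.8°/497 = 6.8157e-04 s/m is conserved through the stack.
Layer 1: θ = 19.80°; offset = 25.9·tan 19.80° = 9.325 m.
Layer 2: sin θ = p·830 = 0.5657 → θ = 34.45°; offset = 7.1·tan 34.45° = 4.871 m.
Layer 3: sin θ = p·1178 = 0.8029 → θ = 53.41°; offset = 12.4·tan 53.41° = 16.700 m.
Summing the layer offsets gives 30.896 m.

30.9 m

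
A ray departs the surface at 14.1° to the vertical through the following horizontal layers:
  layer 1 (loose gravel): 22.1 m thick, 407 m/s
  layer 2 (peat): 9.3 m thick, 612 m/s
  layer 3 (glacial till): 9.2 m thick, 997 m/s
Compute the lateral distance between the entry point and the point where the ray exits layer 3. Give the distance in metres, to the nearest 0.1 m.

16.1 m

Apply Snell's law at each interface; in layer i the horizontal offset is hᵢ·tan θᵢ.
Layer 1: θ = 14.10°; offset = 22.1·tan 14.10° = 5.551 m.
Layer 2: sin θ = 612·sin 14.1°/407 = 0.3663, θ = 21.49°; offset = 9.3·tan 21.49° = 3.661 m.
Layer 3: sin θ = 997·sin 14.1°/407 = 0.5968, θ = 36.64°; offset = 9.2·tan 36.64° = 6.842 m.
Total horizontal offset = 16.055 m.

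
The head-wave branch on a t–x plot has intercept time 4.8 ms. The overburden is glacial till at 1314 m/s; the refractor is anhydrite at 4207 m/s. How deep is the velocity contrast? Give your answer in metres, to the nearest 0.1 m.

3.3 m

θ_c = arcsin(1314/4207) = 18.20°; cos θ_c = 0.9500.
tᵢ = 2h cos θ_c/V₁ ⇒ h = tᵢ·V₁/(2 cos θ_c) = 0.0048·1314/(2·0.9500) = 3.32 m.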